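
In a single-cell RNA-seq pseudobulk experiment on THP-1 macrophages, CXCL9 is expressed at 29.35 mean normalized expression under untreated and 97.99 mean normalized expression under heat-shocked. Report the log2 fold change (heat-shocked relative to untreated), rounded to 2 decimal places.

1.74

Fold change = 97.99 / 29.35 = 3.3387
log2(3.3387) = 1.739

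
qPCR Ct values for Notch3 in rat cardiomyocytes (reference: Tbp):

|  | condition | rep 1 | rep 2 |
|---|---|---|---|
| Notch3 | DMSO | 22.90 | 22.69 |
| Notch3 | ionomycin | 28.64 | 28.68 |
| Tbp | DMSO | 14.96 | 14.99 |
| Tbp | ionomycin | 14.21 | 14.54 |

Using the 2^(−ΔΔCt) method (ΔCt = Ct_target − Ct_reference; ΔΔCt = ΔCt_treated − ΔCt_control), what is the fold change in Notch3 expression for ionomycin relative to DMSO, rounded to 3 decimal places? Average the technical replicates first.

Mean Ct: Notch3 DMSO 22.795; Notch3 ionomycin 28.660; Tbp DMSO 14.975; Tbp ionomycin 14.375
ΔCt(DMSO) = 22.795 − 14.975 = 7.820
ΔCt(ionomycin) = 28.660 − 14.375 = 14.285
ΔΔCt = 14.285 − 7.820 = 6.465
Fold change = 2^(−6.465) = 0.0113

0.011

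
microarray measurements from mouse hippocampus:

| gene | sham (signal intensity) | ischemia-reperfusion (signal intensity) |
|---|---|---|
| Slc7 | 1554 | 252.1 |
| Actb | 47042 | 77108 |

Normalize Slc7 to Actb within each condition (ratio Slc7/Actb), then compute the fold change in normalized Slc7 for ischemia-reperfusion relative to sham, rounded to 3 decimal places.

Slc7/Actb (sham) = 1554 / 47042 = 0.033034
Slc7/Actb (ischemia-reperfusion) = 252.1 / 77108 = 0.0032694
Fold change = 0.0032694 / 0.033034 = 0.0990

0.099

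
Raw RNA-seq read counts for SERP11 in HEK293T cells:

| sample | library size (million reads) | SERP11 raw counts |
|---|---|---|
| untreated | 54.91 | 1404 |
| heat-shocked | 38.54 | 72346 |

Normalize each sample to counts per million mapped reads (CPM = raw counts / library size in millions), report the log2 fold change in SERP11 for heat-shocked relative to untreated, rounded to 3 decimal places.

6.198

CPM(untreated) = 1404 / 54.91 = 25.5691
CPM(heat-shocked) = 72346 / 38.54 = 1877.1666
Fold change = 1877.1666 / 25.5691 = 73.41540
log2(73.41540) = 6.1980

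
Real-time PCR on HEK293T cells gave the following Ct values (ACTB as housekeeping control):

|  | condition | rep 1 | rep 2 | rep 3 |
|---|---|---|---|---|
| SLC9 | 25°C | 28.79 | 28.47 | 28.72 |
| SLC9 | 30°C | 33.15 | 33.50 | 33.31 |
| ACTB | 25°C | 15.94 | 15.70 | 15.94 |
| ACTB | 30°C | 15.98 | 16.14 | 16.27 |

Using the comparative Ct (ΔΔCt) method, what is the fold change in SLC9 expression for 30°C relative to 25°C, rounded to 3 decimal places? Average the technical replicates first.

0.048

Mean Ct: SLC9 25°C 28.660; SLC9 30°C 33.320; ACTB 25°C 15.860; ACTB 30°C 16.130
ΔCt(25°C) = 28.660 − 15.860 = 12.800
ΔCt(30°C) = 33.320 − 16.130 = 17.190
ΔΔCt = 17.190 − 12.800 = 4.390
Fold change = 2^(−4.390) = 0.0477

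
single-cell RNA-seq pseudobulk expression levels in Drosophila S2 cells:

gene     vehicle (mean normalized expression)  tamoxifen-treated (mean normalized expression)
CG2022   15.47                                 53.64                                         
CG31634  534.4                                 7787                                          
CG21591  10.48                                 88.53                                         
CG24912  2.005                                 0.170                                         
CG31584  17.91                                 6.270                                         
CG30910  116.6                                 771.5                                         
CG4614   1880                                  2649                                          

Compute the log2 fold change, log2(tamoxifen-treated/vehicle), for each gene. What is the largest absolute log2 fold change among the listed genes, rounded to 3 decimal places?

log2(53.64/15.47) = 1.794  (CG2022)
log2(7787/534.4) = 3.865  (CG31634)
log2(88.53/10.48) = 3.079  (CG21591)
log2(0.170/2.005) = -3.560  (CG24912)
log2(6.270/17.91) = -1.514  (CG31584)
log2(771.5/116.6) = 2.726  (CG30910)
log2(2649/1880) = 0.495  (CG4614)
The largest magnitude belongs to CG31634.

3.865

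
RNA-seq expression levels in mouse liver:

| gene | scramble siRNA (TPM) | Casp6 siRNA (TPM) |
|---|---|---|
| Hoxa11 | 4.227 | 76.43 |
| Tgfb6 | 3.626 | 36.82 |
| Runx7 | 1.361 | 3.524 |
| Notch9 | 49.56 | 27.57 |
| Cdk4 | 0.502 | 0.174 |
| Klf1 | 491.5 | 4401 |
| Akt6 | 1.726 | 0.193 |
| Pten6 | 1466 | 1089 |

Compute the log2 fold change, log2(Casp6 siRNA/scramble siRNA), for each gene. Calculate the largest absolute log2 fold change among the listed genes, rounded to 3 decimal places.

log2(76.43/4.227) = 4.176  (Hoxa11)
log2(36.82/3.626) = 3.344  (Tgfb6)
log2(3.524/1.361) = 1.373  (Runx7)
log2(27.57/49.56) = -0.846  (Notch9)
log2(0.174/0.502) = -1.529  (Cdk4)
log2(4401/491.5) = 3.163  (Klf1)
log2(0.193/1.726) = -3.161  (Akt6)
log2(1089/1466) = -0.429  (Pten6)
The largest magnitude belongs to Hoxa11.

4.176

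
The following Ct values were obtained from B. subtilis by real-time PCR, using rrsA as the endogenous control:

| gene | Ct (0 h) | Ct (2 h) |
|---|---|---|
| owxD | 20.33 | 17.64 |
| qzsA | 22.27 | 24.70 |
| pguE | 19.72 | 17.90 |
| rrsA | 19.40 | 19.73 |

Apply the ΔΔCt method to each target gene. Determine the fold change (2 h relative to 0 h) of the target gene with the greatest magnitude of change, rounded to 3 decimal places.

owxD: ΔΔCt = (17.64−19.73) − (20.33−19.40) = -2.09 − 0.93 = -3.02; fold change = 2^3.02 = 8.112
qzsA: ΔΔCt = (24.70−19.73) − (22.27−19.40) = 4.97 − 2.87 = 2.10; fold change = 2^-2.10 = 0.233
pguE: ΔΔCt = (17.90−19.73) − (19.72−19.40) = -1.83 − 0.32 = -2.15; fold change = 2^2.15 = 4.438
owxD has the largest |ΔΔCt| = 3.02.

8.112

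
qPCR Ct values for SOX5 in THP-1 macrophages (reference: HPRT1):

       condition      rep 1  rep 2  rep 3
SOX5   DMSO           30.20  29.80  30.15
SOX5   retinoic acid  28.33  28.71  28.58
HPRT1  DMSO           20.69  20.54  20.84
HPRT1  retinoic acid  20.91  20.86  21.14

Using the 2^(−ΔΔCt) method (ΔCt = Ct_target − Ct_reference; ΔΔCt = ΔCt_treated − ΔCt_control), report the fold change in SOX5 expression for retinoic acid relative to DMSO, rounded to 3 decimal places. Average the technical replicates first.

Mean Ct: SOX5 DMSO 30.050; SOX5 retinoic acid 28.540; HPRT1 DMSO 20.690; HPRT1 retinoic acid 20.970
ΔCt(DMSO) = 30.050 − 20.690 = 9.360
ΔCt(retinoic acid) = 28.540 − 20.970 = 7.570
ΔΔCt = 7.570 − 9.360 = -1.790
Fold change = 2^(−(-1.790)) = 2^1.790 = 3.4581

3.458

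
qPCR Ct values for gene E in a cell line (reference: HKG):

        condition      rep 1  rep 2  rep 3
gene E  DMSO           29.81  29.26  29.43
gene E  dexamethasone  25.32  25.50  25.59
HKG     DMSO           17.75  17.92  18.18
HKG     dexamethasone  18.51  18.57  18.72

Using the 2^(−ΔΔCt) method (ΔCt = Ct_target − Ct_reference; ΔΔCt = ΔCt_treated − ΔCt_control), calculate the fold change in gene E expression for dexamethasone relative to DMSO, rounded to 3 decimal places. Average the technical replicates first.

25.634

Mean Ct: gene E DMSO 29.500; gene E dexamethasone 25.470; HKG DMSO 17.950; HKG dexamethasone 18.600
ΔCt(DMSO) = 29.500 − 17.950 = 11.550
ΔCt(dexamethasone) = 25.470 − 18.600 = 6.870
ΔΔCt = 6.870 − 11.550 = -4.680
Fold change = 2^(−(-4.680)) = 2^4.680 = 25.6342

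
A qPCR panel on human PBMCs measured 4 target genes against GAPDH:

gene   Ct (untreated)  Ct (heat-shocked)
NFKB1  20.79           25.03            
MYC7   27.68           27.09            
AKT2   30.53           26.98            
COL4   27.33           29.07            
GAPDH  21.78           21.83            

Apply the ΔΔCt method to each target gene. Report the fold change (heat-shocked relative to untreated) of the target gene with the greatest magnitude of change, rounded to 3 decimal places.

NFKB1: ΔΔCt = (25.03−21.83) − (20.79−21.78) = 3.20 − (-0.99) = 4.19; fold change = 2^-4.19 = 0.055
MYC7: ΔΔCt = (27.09−21.83) − (27.68−21.78) = 5.26 − 5.90 = -0.64; fold change = 2^0.64 = 1.558
AKT2: ΔΔCt = (26.98−21.83) − (30.53−21.78) = 5.15 − 8.75 = -3.60; fold change = 2^3.60 = 12.126
COL4: ΔΔCt = (29.07−21.83) − (27.33−21.78) = 7.24 − 5.55 = 1.69; fold change = 2^-1.69 = 0.310
NFKB1 has the largest |ΔΔCt| = 4.19.

0.055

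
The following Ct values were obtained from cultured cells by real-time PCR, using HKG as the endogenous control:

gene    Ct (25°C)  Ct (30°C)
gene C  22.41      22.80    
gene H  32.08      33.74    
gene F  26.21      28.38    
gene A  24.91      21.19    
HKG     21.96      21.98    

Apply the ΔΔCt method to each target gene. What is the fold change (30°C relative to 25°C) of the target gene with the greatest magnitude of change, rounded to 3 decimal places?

gene C: ΔΔCt = (22.80−21.98) − (22.41−21.96) = 0.82 − 0.45 = 0.37; fold change = 2^-0.37 = 0.774
gene H: ΔΔCt = (33.74−21.98) − (32.08−21.96) = 11.76 − 10.12 = 1.64; fold change = 2^-1.64 = 0.321
gene F: ΔΔCt = (28.38−21.98) − (26.21−21.96) = 6.40 − 4.25 = 2.15; fold change = 2^-2.15 = 0.225
gene A: ΔΔCt = (21.19−21.98) − (24.91−21.96) = -0.79 − 2.95 = -3.74; fold change = 2^3.74 = 13.361
gene A has the largest |ΔΔCt| = 3.74.

13.361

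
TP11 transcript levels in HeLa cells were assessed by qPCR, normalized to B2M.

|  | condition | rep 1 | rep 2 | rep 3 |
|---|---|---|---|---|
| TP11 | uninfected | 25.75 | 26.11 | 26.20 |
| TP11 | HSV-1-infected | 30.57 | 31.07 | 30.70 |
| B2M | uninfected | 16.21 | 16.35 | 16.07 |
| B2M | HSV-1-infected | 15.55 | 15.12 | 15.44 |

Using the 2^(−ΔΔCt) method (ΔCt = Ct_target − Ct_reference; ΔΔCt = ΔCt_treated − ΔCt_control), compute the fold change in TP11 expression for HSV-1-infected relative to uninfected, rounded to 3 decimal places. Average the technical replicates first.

0.021

Mean Ct: TP11 uninfected 26.020; TP11 HSV-1-infected 30.780; B2M uninfected 16.210; B2M HSV-1-infected 15.370
ΔCt(uninfected) = 26.020 − 16.210 = 9.810
ΔCt(HSV-1-infected) = 30.780 − 15.370 = 15.410
ΔΔCt = 15.410 − 9.810 = 5.600
Fold change = 2^(−5.600) = 0.0206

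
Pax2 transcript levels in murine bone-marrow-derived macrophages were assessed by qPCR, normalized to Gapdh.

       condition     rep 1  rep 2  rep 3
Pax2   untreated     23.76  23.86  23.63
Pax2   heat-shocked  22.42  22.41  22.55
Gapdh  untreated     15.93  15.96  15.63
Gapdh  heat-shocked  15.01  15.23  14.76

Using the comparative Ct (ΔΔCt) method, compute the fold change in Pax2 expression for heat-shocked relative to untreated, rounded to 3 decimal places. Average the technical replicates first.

Mean Ct: Pax2 untreated 23.750; Pax2 heat-shocked 22.460; Gapdh untreated 15.840; Gapdh heat-shocked 15.000
ΔCt(untreated) = 23.750 − 15.840 = 7.910
ΔCt(heat-shocked) = 22.460 − 15.000 = 7.460
ΔΔCt = 7.460 − 7.910 = -0.450
Fold change = 2^(−(-0.450)) = 2^0.450 = 1.3660

1.366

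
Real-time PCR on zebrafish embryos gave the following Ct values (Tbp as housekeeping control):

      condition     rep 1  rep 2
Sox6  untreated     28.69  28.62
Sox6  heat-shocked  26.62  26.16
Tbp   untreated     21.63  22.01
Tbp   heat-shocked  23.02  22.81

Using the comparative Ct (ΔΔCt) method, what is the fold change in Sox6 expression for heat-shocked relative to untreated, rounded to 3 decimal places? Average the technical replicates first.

Mean Ct: Sox6 untreated 28.655; Sox6 heat-shocked 26.390; Tbp untreated 21.820; Tbp heat-shocked 22.915
ΔCt(untreated) = 28.655 − 21.820 = 6.835
ΔCt(heat-shocked) = 26.390 − 22.915 = 3.475
ΔΔCt = 3.475 − 6.835 = -3.360
Fold change = 2^(−(-3.360)) = 2^3.360 = 10.2674

10.267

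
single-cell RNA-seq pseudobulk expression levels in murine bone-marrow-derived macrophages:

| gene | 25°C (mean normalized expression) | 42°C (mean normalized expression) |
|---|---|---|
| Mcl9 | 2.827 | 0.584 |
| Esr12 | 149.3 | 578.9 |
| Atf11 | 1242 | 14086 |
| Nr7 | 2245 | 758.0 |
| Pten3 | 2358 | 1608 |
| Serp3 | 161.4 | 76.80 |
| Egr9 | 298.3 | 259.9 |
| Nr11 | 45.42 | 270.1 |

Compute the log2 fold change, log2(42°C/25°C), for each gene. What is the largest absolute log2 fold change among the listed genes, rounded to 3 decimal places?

3.504

log2(0.584/2.827) = -2.275  (Mcl9)
log2(578.9/149.3) = 1.955  (Esr12)
log2(14086/1242) = 3.504  (Atf11)
log2(758.0/2245) = -1.566  (Nr7)
log2(1608/2358) = -0.552  (Pten3)
log2(76.80/161.4) = -1.071  (Serp3)
log2(259.9/298.3) = -0.199  (Egr9)
log2(270.1/45.42) = 2.572  (Nr11)
The largest magnitude belongs to Atf11.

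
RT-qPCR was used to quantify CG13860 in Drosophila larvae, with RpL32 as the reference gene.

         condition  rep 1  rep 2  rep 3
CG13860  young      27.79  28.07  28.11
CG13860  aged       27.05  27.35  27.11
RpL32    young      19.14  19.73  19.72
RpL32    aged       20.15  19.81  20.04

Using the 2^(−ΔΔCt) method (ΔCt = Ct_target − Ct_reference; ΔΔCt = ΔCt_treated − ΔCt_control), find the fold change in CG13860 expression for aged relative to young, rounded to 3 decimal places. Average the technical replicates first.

2.445

Mean Ct: CG13860 young 27.990; CG13860 aged 27.170; RpL32 young 19.530; RpL32 aged 20.000
ΔCt(young) = 27.990 − 19.530 = 8.460
ΔCt(aged) = 27.170 − 20.000 = 7.170
ΔΔCt = 7.170 − 8.460 = -1.290
Fold change = 2^(−(-1.290)) = 2^1.290 = 2.4453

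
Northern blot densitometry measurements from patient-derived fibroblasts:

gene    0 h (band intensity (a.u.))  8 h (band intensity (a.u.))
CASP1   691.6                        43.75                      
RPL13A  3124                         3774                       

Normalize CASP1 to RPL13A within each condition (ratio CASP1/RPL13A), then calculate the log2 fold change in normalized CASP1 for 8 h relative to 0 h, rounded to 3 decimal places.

-4.255

CASP1/RPL13A (0 h) = 691.6 / 3124 = 0.22138
CASP1/RPL13A (8 h) = 43.75 / 3774 = 0.011592
Fold change = 0.011592 / 0.22138 = 0.0524
log2(0.0524) = -4.2553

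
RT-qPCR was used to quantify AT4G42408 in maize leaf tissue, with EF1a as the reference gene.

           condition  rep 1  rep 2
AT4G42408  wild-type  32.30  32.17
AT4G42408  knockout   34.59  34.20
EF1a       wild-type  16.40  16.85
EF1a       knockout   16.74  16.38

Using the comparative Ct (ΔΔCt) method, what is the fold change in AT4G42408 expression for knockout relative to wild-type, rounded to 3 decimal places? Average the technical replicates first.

0.214

Mean Ct: AT4G42408 wild-type 32.235; AT4G42408 knockout 34.395; EF1a wild-type 16.625; EF1a knockout 16.560
ΔCt(wild-type) = 32.235 − 16.625 = 15.610
ΔCt(knockout) = 34.395 − 16.560 = 17.835
ΔΔCt = 17.835 − 15.610 = 2.225
Fold change = 2^(−2.225) = 0.2139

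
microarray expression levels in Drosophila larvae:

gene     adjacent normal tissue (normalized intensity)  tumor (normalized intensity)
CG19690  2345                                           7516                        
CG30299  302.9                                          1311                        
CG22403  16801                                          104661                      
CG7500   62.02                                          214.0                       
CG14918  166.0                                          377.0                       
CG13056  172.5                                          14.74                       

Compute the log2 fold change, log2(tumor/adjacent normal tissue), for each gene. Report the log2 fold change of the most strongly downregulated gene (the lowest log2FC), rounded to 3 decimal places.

log2(7516/2345) = 1.680  (CG19690)
log2(1311/302.9) = 2.114  (CG30299)
log2(104661/16801) = 2.639  (CG22403)
log2(214.0/62.02) = 1.787  (CG7500)
log2(377.0/166.0) = 1.183  (CG14918)
log2(14.74/172.5) = -3.549  (CG13056)
CG13056 is most strongly downregulated.

-3.549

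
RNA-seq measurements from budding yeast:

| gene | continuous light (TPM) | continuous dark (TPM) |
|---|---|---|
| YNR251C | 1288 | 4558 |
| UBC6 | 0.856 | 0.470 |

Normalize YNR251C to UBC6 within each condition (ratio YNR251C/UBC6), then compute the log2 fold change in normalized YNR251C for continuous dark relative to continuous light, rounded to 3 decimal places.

YNR251C/UBC6 (continuous light) = 1288 / 0.856 = 1504.7
YNR251C/UBC6 (continuous dark) = 4558 / 0.470 = 9697.9
Fold change = 9697.9 / 1504.7 = 6.4452
log2(6.4452) = 2.6882

2.688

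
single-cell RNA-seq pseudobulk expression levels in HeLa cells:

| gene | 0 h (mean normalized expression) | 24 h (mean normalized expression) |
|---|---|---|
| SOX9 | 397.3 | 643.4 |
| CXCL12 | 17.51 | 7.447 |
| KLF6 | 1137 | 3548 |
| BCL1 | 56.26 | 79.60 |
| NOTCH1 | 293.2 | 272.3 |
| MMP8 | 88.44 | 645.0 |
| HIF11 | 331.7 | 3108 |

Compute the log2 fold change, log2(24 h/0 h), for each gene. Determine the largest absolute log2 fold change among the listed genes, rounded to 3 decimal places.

3.228

log2(643.4/397.3) = 0.695  (SOX9)
log2(7.447/17.51) = -1.233  (CXCL12)
log2(3548/1137) = 1.642  (KLF6)
log2(79.60/56.26) = 0.501  (BCL1)
log2(272.3/293.2) = -0.107  (NOTCH1)
log2(645.0/88.44) = 2.867  (MMP8)
log2(3108/331.7) = 3.228  (HIF11)
The largest magnitude belongs to HIF11.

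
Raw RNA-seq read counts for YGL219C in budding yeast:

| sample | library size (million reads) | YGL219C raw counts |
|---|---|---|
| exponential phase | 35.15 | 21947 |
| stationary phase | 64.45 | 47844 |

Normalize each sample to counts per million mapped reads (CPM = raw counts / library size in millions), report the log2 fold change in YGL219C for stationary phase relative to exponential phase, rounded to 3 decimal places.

CPM(exponential phase) = 21947 / 35.15 = 624.3812
CPM(stationary phase) = 47844 / 64.45 = 742.3429
Fold change = 742.3429 / 624.3812 = 1.18893
log2(1.18893) = 0.2497

0.250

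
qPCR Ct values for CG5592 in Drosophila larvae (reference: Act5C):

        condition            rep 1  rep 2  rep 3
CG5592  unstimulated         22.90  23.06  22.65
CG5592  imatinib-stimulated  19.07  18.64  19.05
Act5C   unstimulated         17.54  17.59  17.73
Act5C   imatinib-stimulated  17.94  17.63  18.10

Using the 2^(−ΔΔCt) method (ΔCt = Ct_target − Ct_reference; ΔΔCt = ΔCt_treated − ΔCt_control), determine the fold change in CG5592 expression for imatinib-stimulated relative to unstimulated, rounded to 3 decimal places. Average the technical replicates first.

18.636

Mean Ct: CG5592 unstimulated 22.870; CG5592 imatinib-stimulated 18.920; Act5C unstimulated 17.620; Act5C imatinib-stimulated 17.890
ΔCt(unstimulated) = 22.870 − 17.620 = 5.250
ΔCt(imatinib-stimulated) = 18.920 − 17.890 = 1.030
ΔΔCt = 1.030 − 5.250 = -4.220
Fold change = 2^(−(-4.220)) = 2^4.220 = 18.6357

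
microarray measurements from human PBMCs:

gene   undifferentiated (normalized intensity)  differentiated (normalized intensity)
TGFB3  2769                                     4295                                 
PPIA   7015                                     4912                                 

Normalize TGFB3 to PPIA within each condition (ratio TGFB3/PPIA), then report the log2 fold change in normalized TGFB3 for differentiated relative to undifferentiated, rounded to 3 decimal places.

TGFB3/PPIA (undifferentiated) = 2769 / 7015 = 0.39473
TGFB3/PPIA (differentiated) = 4295 / 4912 = 0.87439
Fold change = 0.87439 / 0.39473 = 2.2152
log2(2.2152) = 1.1474

1.147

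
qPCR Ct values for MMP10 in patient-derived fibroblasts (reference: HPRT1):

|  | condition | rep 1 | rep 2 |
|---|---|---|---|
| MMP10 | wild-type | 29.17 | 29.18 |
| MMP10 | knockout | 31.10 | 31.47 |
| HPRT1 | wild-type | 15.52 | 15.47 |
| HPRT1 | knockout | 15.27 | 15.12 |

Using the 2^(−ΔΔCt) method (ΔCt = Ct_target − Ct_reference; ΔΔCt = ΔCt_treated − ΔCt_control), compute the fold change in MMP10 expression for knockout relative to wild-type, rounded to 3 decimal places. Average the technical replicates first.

0.188

Mean Ct: MMP10 wild-type 29.175; MMP10 knockout 31.285; HPRT1 wild-type 15.495; HPRT1 knockout 15.195
ΔCt(wild-type) = 29.175 − 15.495 = 13.680
ΔCt(knockout) = 31.285 − 15.195 = 16.090
ΔΔCt = 16.090 − 13.680 = 2.410
Fold change = 2^(−2.410) = 0.1882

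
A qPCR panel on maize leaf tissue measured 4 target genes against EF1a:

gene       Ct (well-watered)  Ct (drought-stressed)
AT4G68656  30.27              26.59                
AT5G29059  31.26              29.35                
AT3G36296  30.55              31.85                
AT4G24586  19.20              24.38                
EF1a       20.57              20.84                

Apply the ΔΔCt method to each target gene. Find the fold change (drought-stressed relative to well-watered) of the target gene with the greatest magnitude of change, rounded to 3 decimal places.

AT4G68656: ΔΔCt = (26.59−20.84) − (30.27−20.57) = 5.75 − 9.70 = -3.95; fold change = 2^3.95 = 15.455
AT5G29059: ΔΔCt = (29.35−20.84) − (31.26−20.57) = 8.51 − 10.69 = -2.18; fold change = 2^2.18 = 4.532
AT3G36296: ΔΔCt = (31.85−20.84) − (30.55−20.57) = 11.01 − 9.98 = 1.03; fold change = 2^-1.03 = 0.490
AT4G24586: ΔΔCt = (24.38−20.84) − (19.20−20.57) = 3.54 − (-1.37) = 4.91; fold change = 2^-4.91 = 0.033
AT4G24586 has the largest |ΔΔCt| = 4.91.

0.033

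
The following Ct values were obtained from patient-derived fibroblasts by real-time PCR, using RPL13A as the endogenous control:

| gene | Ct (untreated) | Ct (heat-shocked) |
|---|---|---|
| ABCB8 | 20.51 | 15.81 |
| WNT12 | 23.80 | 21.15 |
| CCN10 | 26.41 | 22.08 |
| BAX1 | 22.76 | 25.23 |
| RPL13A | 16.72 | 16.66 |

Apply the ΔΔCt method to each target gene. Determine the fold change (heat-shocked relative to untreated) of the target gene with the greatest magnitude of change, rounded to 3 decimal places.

ABCB8: ΔΔCt = (15.81−16.66) − (20.51−16.72) = -0.85 − 3.79 = -4.64; fold change = 2^4.64 = 24.933
WNT12: ΔΔCt = (21.15−16.66) − (23.80−16.72) = 4.49 − 7.08 = -2.59; fold change = 2^2.59 = 6.021
CCN10: ΔΔCt = (22.08−16.66) − (26.41−16.72) = 5.42 − 9.69 = -4.27; fold change = 2^4.27 = 19.293
BAX1: ΔΔCt = (25.23−16.66) − (22.76−16.72) = 8.57 − 6.04 = 2.53; fold change = 2^-2.53 = 0.173
ABCB8 has the largest |ΔΔCt| = 4.64.

24.933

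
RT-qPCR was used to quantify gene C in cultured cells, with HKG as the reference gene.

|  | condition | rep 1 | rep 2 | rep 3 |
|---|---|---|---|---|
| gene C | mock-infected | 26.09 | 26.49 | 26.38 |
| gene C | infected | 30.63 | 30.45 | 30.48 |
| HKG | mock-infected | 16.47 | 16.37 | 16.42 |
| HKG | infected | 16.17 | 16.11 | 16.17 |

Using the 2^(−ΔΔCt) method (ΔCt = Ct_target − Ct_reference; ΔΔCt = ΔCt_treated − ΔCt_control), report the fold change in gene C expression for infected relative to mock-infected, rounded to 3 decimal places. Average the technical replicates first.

0.045

Mean Ct: gene C mock-infected 26.320; gene C infected 30.520; HKG mock-infected 16.420; HKG infected 16.150
ΔCt(mock-infected) = 26.320 − 16.420 = 9.900
ΔCt(infected) = 30.520 − 16.150 = 14.370
ΔΔCt = 14.370 − 9.900 = 4.470
Fold change = 2^(−4.470) = 0.0451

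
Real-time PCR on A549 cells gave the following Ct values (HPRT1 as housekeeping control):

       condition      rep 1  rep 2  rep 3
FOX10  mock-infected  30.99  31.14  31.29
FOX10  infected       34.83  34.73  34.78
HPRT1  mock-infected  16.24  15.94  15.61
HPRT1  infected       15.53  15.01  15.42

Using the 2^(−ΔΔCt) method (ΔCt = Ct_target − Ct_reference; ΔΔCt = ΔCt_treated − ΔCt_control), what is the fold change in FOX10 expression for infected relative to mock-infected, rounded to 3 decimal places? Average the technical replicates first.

Mean Ct: FOX10 mock-infected 31.140; FOX10 infected 34.780; HPRT1 mock-infected 15.930; HPRT1 infected 15.320
ΔCt(mock-infected) = 31.140 − 15.930 = 15.210
ΔCt(infected) = 34.780 − 15.320 = 19.460
ΔΔCt = 19.460 − 15.210 = 4.250
Fold change = 2^(−4.250) = 0.0526

0.053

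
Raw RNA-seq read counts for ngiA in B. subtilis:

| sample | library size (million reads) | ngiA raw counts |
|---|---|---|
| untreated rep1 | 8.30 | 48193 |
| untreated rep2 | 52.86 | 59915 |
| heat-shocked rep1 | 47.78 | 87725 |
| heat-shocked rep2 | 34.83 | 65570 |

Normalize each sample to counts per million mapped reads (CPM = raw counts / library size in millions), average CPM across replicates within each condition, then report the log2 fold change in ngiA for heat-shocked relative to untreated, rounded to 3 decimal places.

-0.900

CPM(untreated rep1) = 48193 / 8.30 = 5806.3855
CPM(untreated rep2) = 59915 / 52.86 = 1133.4658
CPM(heat-shocked rep1) = 87725 / 47.78 = 1836.0193
CPM(heat-shocked rep2) = 65570 / 34.83 = 1882.5725
mean CPM(untreated) = 3469.9257; mean CPM(heat-shocked) = 1859.2959
Fold change = 1859.2959 / 3469.9257 = 0.53583
log2(0.53583) = -0.9001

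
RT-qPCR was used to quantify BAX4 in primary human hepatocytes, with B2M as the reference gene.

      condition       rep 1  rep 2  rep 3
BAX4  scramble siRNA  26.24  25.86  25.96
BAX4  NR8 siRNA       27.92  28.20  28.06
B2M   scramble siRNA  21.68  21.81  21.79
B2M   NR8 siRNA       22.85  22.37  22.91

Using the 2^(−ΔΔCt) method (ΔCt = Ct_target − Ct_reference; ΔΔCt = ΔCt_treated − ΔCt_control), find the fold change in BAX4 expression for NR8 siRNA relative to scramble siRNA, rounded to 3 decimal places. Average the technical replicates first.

Mean Ct: BAX4 scramble siRNA 26.020; BAX4 NR8 siRNA 28.060; B2M scramble siRNA 21.760; B2M NR8 siRNA 22.710
ΔCt(scramble siRNA) = 26.020 − 21.760 = 4.260
ΔCt(NR8 siRNA) = 28.060 − 22.710 = 5.350
ΔΔCt = 5.350 − 4.260 = 1.090
Fold change = 2^(−1.090) = 0.4698

0.470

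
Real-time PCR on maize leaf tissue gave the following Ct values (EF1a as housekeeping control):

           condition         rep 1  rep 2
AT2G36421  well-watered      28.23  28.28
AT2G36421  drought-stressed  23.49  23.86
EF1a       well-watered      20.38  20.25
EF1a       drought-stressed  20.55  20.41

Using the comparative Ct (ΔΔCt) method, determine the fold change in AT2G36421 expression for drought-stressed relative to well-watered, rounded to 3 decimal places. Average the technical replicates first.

26.816

Mean Ct: AT2G36421 well-watered 28.255; AT2G36421 drought-stressed 23.675; EF1a well-watered 20.315; EF1a drought-stressed 20.480
ΔCt(well-watered) = 28.255 − 20.315 = 7.940
ΔCt(drought-stressed) = 23.675 − 20.480 = 3.195
ΔΔCt = 3.195 − 7.940 = -4.745
Fold change = 2^(−(-4.745)) = 2^4.745 = 26.8156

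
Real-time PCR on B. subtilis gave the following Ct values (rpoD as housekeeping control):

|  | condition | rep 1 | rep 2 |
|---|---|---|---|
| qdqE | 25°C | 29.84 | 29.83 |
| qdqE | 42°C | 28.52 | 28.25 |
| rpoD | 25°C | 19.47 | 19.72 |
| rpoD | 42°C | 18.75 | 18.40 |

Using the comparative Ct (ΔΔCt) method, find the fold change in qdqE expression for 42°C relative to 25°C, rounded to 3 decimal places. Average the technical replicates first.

Mean Ct: qdqE 25°C 29.835; qdqE 42°C 28.385; rpoD 25°C 19.595; rpoD 42°C 18.575
ΔCt(25°C) = 29.835 − 19.595 = 10.240
ΔCt(42°C) = 28.385 − 18.575 = 9.810
ΔΔCt = 9.810 − 10.240 = -0.430
Fold change = 2^(−(-0.430)) = 2^0.430 = 1.3472

1.347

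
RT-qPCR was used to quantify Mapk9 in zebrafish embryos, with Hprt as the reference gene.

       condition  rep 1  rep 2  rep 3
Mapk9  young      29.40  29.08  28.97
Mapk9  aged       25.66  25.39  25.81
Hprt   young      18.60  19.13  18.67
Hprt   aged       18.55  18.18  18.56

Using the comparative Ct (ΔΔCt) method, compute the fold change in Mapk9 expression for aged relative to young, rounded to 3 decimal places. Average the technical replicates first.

8.938

Mean Ct: Mapk9 young 29.150; Mapk9 aged 25.620; Hprt young 18.800; Hprt aged 18.430
ΔCt(young) = 29.150 − 18.800 = 10.350
ΔCt(aged) = 25.620 − 18.430 = 7.190
ΔΔCt = 7.190 − 10.350 = -3.160
Fold change = 2^(−(-3.160)) = 2^3.160 = 8.9383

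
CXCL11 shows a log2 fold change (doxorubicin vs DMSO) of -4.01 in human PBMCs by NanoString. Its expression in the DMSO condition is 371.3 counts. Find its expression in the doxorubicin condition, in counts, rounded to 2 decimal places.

23.05

Fold change = 2^(-4.01) = 0.0621
doxorubicin expression = 371.3 × 0.0621 = 23.05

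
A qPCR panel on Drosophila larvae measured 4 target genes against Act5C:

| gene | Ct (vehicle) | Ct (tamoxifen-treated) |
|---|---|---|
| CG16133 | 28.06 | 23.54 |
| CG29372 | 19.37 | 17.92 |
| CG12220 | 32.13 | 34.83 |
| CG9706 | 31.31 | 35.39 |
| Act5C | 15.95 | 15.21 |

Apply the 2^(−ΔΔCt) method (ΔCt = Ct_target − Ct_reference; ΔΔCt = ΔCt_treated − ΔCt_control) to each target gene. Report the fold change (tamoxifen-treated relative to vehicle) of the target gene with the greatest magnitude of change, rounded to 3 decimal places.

0.035

CG16133: ΔΔCt = (23.54−15.21) − (28.06−15.95) = 8.33 − 12.11 = -3.78; fold change = 2^3.78 = 13.737
CG29372: ΔΔCt = (17.92−15.21) − (19.37−15.95) = 2.71 − 3.42 = -0.71; fold change = 2^0.71 = 1.636
CG12220: ΔΔCt = (34.83−15.21) − (32.13−15.95) = 19.62 − 16.18 = 3.44; fold change = 2^-3.44 = 0.092
CG9706: ΔΔCt = (35.39−15.21) − (31.31−15.95) = 20.18 − 15.36 = 4.82; fold change = 2^-4.82 = 0.035
CG9706 has the largest |ΔΔCt| = 4.82.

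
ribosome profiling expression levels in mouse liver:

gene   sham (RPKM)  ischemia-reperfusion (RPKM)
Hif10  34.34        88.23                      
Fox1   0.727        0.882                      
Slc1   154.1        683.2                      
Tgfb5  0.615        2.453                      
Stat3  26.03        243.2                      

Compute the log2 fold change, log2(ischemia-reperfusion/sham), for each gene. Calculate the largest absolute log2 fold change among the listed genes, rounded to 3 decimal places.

log2(88.23/34.34) = 1.361  (Hif10)
log2(0.882/0.727) = 0.279  (Fox1)
log2(683.2/154.1) = 2.148  (Slc1)
log2(2.453/0.615) = 1.996  (Tgfb5)
log2(243.2/26.03) = 3.224  (Stat3)
The largest magnitude belongs to Stat3.

3.224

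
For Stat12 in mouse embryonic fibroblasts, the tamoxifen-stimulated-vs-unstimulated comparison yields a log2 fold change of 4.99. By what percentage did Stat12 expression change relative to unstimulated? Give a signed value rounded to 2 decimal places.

3077.90%

Fold change = 2^(4.99) = 31.7790
Percent change = (FC − 1) × 100% = (31.7790 − 1) × 100 = 3077.90%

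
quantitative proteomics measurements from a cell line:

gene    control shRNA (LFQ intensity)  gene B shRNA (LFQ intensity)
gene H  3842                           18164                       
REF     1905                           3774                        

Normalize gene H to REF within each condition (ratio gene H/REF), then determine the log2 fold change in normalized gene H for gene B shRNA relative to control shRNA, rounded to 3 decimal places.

gene H/REF (control shRNA) = 3842 / 1905 = 2.0168
gene H/REF (gene B shRNA) = 18164 / 3774 = 4.8129
Fold change = 4.8129 / 2.0168 = 2.3864
log2(2.3864) = 1.2548

1.255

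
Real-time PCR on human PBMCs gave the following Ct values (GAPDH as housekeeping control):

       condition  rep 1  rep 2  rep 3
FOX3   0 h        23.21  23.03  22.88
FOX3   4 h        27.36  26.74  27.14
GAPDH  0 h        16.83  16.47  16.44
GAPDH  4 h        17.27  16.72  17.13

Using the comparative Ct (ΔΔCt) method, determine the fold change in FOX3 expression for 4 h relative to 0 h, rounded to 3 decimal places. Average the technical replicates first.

Mean Ct: FOX3 0 h 23.040; FOX3 4 h 27.080; GAPDH 0 h 16.580; GAPDH 4 h 17.040
ΔCt(0 h) = 23.040 − 16.580 = 6.460
ΔCt(4 h) = 27.080 − 17.040 = 10.040
ΔΔCt = 10.040 − 6.460 = 3.580
Fold change = 2^(−3.580) = 0.0836

0.084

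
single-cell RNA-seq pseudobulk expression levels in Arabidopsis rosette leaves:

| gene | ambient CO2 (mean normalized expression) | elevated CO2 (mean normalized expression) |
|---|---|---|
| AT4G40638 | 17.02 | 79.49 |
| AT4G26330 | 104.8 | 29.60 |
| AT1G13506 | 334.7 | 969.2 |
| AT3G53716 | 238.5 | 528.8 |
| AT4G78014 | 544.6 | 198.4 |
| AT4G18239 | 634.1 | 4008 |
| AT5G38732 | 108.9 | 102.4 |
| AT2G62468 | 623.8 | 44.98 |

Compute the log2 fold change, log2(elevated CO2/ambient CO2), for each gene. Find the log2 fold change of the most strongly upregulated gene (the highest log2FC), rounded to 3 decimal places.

log2(79.49/17.02) = 2.224  (AT4G40638)
log2(29.60/104.8) = -1.824  (AT4G26330)
log2(969.2/334.7) = 1.534  (AT1G13506)
log2(528.8/238.5) = 1.149  (AT3G53716)
log2(198.4/544.6) = -1.457  (AT4G78014)
log2(4008/634.1) = 2.660  (AT4G18239)
log2(102.4/108.9) = -0.089  (AT5G38732)
log2(44.98/623.8) = -3.794  (AT2G62468)
AT4G18239 is most strongly upregulated.

2.660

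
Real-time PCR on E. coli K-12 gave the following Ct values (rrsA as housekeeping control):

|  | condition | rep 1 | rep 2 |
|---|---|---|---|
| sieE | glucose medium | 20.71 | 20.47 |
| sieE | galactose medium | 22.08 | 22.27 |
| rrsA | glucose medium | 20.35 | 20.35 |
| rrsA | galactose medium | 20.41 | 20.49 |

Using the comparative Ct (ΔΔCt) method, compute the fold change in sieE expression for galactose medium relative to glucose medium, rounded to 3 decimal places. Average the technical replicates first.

0.357

Mean Ct: sieE glucose medium 20.590; sieE galactose medium 22.175; rrsA glucose medium 20.350; rrsA galactose medium 20.450
ΔCt(glucose medium) = 20.590 − 20.350 = 0.240
ΔCt(galactose medium) = 22.175 − 20.450 = 1.725
ΔΔCt = 1.725 − 0.240 = 1.485
Fold change = 2^(−1.485) = 0.3572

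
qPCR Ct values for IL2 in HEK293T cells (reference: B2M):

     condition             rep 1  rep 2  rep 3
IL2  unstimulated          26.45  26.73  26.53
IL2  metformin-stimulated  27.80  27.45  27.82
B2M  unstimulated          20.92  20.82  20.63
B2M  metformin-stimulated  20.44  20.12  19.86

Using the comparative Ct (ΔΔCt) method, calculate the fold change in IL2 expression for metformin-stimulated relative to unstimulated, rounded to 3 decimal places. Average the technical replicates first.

0.293

Mean Ct: IL2 unstimulated 26.570; IL2 metformin-stimulated 27.690; B2M unstimulated 20.790; B2M metformin-stimulated 20.140
ΔCt(unstimulated) = 26.570 − 20.790 = 5.780
ΔCt(metformin-stimulated) = 27.690 − 20.140 = 7.550
ΔΔCt = 7.550 − 5.780 = 1.770
Fold change = 2^(−1.770) = 0.2932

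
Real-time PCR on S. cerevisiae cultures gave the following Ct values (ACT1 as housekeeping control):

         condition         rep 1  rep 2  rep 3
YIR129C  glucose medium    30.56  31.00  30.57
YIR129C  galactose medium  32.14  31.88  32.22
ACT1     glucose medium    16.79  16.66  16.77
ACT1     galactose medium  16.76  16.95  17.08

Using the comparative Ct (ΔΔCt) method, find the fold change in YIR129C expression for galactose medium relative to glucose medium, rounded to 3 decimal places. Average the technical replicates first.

Mean Ct: YIR129C glucose medium 30.710; YIR129C galactose medium 32.080; ACT1 glucose medium 16.740; ACT1 galactose medium 16.930
ΔCt(glucose medium) = 30.710 − 16.740 = 13.970
ΔCt(galactose medium) = 32.080 − 16.930 = 15.150
ΔΔCt = 15.150 − 13.970 = 1.180
Fold change = 2^(−1.180) = 0.4414

0.441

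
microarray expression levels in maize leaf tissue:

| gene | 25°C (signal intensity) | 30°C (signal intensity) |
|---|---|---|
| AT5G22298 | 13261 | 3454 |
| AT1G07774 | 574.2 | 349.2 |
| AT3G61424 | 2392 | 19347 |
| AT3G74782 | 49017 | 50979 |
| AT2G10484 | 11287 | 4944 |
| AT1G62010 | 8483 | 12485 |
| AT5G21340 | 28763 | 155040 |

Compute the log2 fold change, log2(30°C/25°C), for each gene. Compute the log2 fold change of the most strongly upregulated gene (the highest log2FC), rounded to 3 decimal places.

log2(3454/13261) = -1.941  (AT5G22298)
log2(349.2/574.2) = -0.717  (AT1G07774)
log2(19347/2392) = 3.016  (AT3G61424)
log2(50979/49017) = 0.057  (AT3G74782)
log2(4944/11287) = -1.191  (AT2G10484)
log2(12485/8483) = 0.558  (AT1G62010)
log2(155040/28763) = 2.430  (AT5G21340)
AT3G61424 is most strongly upregulated.

3.016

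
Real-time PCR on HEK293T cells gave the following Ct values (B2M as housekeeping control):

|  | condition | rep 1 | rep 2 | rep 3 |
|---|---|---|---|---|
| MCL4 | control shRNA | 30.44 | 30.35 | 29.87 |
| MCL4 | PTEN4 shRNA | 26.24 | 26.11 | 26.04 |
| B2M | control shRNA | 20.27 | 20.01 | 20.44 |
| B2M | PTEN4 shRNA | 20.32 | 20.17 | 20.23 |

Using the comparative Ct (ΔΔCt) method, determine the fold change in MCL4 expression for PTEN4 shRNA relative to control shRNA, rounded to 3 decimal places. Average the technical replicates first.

Mean Ct: MCL4 control shRNA 30.220; MCL4 PTEN4 shRNA 26.130; B2M control shRNA 20.240; B2M PTEN4 shRNA 20.240
ΔCt(control shRNA) = 30.220 − 20.240 = 9.980
ΔCt(PTEN4 shRNA) = 26.130 − 20.240 = 5.890
ΔΔCt = 5.890 − 9.980 = -4.090
Fold change = 2^(−(-4.090)) = 2^4.090 = 17.0299

17.030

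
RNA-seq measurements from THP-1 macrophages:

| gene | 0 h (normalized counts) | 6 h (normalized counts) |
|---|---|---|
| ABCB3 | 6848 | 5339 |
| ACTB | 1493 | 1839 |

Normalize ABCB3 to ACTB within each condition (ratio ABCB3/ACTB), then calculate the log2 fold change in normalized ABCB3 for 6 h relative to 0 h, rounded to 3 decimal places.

-0.660

ABCB3/ACTB (0 h) = 6848 / 1493 = 4.5867
ABCB3/ACTB (6 h) = 5339 / 1839 = 2.9032
Fold change = 2.9032 / 4.5867 = 0.6330
log2(0.6330) = -0.6598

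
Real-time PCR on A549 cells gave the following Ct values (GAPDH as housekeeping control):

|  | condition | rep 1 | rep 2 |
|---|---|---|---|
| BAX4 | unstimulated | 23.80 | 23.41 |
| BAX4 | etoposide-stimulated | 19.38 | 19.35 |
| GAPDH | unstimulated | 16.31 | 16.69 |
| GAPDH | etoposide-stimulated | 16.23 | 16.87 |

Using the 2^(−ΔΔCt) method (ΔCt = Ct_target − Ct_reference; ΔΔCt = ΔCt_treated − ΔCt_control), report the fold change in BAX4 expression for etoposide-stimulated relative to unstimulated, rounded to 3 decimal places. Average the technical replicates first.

19.562

Mean Ct: BAX4 unstimulated 23.605; BAX4 etoposide-stimulated 19.365; GAPDH unstimulated 16.500; GAPDH etoposide-stimulated 16.550
ΔCt(unstimulated) = 23.605 − 16.500 = 7.105
ΔCt(etoposide-stimulated) = 19.365 − 16.550 = 2.815
ΔΔCt = 2.815 − 7.105 = -4.290
Fold change = 2^(−(-4.290)) = 2^4.290 = 19.5622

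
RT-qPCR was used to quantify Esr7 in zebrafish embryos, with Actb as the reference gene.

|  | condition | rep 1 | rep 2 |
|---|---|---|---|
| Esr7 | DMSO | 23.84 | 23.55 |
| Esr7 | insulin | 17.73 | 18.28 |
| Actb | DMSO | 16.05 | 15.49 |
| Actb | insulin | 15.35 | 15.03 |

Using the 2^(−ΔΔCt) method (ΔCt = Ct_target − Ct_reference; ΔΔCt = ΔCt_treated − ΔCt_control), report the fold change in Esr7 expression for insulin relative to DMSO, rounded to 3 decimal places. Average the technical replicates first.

Mean Ct: Esr7 DMSO 23.695; Esr7 insulin 18.005; Actb DMSO 15.770; Actb insulin 15.190
ΔCt(DMSO) = 23.695 − 15.770 = 7.925
ΔCt(insulin) = 18.005 − 15.190 = 2.815
ΔΔCt = 2.815 − 7.925 = -5.110
Fold change = 2^(−(-5.110)) = 2^5.110 = 34.5353

34.535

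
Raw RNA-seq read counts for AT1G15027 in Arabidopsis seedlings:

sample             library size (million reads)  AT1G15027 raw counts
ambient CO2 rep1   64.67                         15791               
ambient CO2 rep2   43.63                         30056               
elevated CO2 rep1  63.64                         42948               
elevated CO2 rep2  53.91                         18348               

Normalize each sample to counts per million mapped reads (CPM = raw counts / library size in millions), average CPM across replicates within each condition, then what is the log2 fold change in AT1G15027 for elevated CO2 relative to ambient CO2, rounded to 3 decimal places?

0.122

CPM(ambient CO2 rep1) = 15791 / 64.67 = 244.1781
CPM(ambient CO2 rep2) = 30056 / 43.63 = 688.8838
CPM(elevated CO2 rep1) = 42948 / 63.64 = 674.8586
CPM(elevated CO2 rep2) = 18348 / 53.91 = 340.3450
mean CPM(ambient CO2) = 466.5310; mean CPM(elevated CO2) = 507.6018
Fold change = 507.6018 / 466.5310 = 1.08803
log2(1.08803) = 0.1217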